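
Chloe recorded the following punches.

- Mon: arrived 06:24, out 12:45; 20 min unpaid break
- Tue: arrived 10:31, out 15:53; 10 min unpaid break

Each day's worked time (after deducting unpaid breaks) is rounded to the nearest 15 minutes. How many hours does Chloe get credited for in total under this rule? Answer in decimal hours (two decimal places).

Mon: 06:24–12:45 = 6 h 21 min − 20 min = 6 h 1 min → rounds to 6 h 0 min
Tue: 10:31–15:53 = 5 h 22 min − 10 min = 5 h 12 min → rounds to 5 h 15 min
Total credited: 11 h 15 min.

11.25 hours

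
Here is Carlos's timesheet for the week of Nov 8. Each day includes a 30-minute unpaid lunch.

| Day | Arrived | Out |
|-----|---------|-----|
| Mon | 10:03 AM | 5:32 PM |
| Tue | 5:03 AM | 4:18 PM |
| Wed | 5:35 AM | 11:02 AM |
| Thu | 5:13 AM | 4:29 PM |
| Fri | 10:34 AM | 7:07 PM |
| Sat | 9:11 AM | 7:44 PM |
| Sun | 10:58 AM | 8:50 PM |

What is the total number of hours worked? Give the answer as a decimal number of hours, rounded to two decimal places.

60.92 hours

Mon: 10:03 AM–5:32 PM = 7 h 29 min; less 30 min break → 6 h 59 min
Tue: 5:03 AM–4:18 PM = 11 h 15 min; less 30 min break → 10 h 45 min
Wed: 5:35 AM–11:02 AM = 5 h 27 min; less 30 min break → 4 h 57 min
Thu: 5:13 AM–4:29 PM = 11 h 16 min; less 30 min break → 10 h 46 min
Fri: 10:34 AM–7:07 PM = 8 h 33 min; less 30 min break → 8 h 3 min
Sat: 9:11 AM–7:44 PM = 10 h 33 min; less 30 min break → 10 h 3 min
Sun: 10:58 AM–8:50 PM = 9 h 52 min; less 30 min break → 9 h 22 min
Total: 6 h 59 min + 10 h 45 min + 4 h 57 min + 10 h 46 min + 8 h 3 min + 10 h 3 min + 9 h 22 min = 60 h 55 min.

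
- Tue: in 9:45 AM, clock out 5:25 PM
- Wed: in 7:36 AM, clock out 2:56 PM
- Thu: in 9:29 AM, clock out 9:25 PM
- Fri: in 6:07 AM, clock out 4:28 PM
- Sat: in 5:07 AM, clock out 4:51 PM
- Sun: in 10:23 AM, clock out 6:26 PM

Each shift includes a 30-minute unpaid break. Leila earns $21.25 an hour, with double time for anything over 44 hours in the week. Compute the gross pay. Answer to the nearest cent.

$1362.83

Tue: 9:45 AM–5:25 PM = 7 h 40 min; less 30 min break → 7 h 10 min
Wed: 7:36 AM–2:56 PM = 7 h 20 min; less 30 min break → 6 h 50 min
Thu: 9:29 AM–9:25 PM = 11 h 56 min; less 30 min break → 11 h 26 min
Fri: 6:07 AM–4:28 PM = 10 h 21 min; less 30 min break → 9 h 51 min
Sat: 5:07 AM–4:51 PM = 11 h 44 min; less 30 min break → 11 h 14 min
Sun: 10:23 AM–6:26 PM = 8 h 3 min; less 30 min break → 7 h 33 min
Total worked: 54 h 4 min = 3244 min.
Regular 44 h 0 min = 2640 min at $21.25/h; overtime 10 h 4 min = 604 min at $42.50/h.
Pay = (2640 × $21.25 + 604 × $42.50) ÷ 60 = $1362.83.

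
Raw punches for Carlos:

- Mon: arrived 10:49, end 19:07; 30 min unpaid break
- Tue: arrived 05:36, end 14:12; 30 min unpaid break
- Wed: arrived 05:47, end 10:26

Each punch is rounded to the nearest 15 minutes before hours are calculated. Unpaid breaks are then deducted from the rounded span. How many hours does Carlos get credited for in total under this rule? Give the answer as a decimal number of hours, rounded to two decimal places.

20.75 hours

Mon: in 10:49→10:45, out 19:07→19:00; 8 h 15 min − 30 min = 7 h 45 min
Tue: in 05:36→05:30, out 14:12→14:15; 8 h 45 min − 30 min = 8 h 15 min
Wed: in 05:47→05:45, out 10:26→10:30; 4 h 45 min
Total credited: 20 h 45 min.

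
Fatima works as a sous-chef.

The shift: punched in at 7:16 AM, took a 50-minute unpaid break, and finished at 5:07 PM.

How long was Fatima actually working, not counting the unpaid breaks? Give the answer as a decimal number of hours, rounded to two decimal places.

The shift: 7:16 AM–5:07 PM = 9 h 51 min; less 50 min break → 9 h 1 min

9.02 hours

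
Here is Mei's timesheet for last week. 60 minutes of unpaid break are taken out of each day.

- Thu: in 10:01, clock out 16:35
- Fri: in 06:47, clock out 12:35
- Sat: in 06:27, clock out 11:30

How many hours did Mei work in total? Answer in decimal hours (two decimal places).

Thu: 10:01–16:35 = 6 h 34 min; less 60 min break → 5 h 34 min
Fri: 06:47–12:35 = 5 h 48 min; less 60 min break → 4 h 48 min
Sat: 06:27–11:30 = 5 h 3 min; less 60 min break → 4 h 3 min
Total: 5 h 34 min + 4 h 48 min + 4 h 3 min = 14 h 25 min.

14.42 hours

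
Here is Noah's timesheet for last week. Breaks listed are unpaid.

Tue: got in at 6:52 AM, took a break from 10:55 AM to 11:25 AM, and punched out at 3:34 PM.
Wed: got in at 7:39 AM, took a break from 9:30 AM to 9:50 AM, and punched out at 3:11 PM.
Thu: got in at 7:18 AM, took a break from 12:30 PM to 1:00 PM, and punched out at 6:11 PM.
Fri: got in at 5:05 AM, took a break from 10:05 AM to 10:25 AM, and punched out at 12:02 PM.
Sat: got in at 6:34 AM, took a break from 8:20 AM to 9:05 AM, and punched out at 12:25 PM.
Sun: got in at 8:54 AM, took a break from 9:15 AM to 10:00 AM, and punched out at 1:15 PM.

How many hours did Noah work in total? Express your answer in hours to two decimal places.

41.10 hours

Tue: 6:52 AM–3:34 PM = 8 h 42 min; less 30 min break → 8 h 12 min
Wed: 7:39 AM–3:11 PM = 7 h 32 min; less 20 min break → 7 h 12 min
Thu: 7:18 AM–6:11 PM = 10 h 53 min; less 30 min break → 10 h 23 min
Fri: 5:05 AM–12:02 PM = 6 h 57 min; less 20 min break → 6 h 37 min
Sat: 6:34 AM–12:25 PM = 5 h 51 min; less 45 min break → 5 h 6 min
Sun: 8:54 AM–1:15 PM = 4 h 21 min; less 45 min break → 3 h 36 min
Total: 8 h 12 min + 7 h 12 min + 10 h 23 min + 6 h 37 min + 5 h 6 min + 3 h 36 min = 41 h 6 min.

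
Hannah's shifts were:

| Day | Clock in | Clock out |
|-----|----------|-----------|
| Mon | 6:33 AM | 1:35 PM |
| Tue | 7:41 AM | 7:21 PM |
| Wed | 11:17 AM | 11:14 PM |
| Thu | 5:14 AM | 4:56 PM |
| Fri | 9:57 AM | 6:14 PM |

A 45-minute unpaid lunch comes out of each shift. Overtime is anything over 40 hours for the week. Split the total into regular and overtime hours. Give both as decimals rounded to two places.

Mon: 6:33 AM–1:35 PM = 7 h 2 min; less 45 min break → 6 h 17 min
Tue: 7:41 AM–7:21 PM = 11 h 40 min; less 45 min break → 10 h 55 min
Wed: 11:17 AM–11:14 PM = 11 h 57 min; less 45 min break → 11 h 12 min
Thu: 5:14 AM–4:56 PM = 11 h 42 min; less 45 min break → 10 h 57 min
Fri: 9:57 AM–6:14 PM = 8 h 17 min; less 45 min break → 7 h 32 min
Total worked: 46 h 53 min = 46.88 h.
Threshold 40 h → overtime 6 h 53 min, regular 40 h 0 min.

Regular 40.00 hours, overtime 6.88 hours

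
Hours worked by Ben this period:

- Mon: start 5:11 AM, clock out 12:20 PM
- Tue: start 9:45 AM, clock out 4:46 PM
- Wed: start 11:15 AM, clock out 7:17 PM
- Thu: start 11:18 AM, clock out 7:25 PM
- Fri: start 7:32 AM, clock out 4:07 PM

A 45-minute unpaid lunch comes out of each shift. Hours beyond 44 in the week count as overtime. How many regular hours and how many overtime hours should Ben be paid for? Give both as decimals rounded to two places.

Mon: 5:11 AM–12:20 PM = 7 h 9 min; less 45 min break → 6 h 24 min
Tue: 9:45 AM–4:46 PM = 7 h 1 min; less 45 min break → 6 h 16 min
Wed: 11:15 AM–7:17 PM = 8 h 2 min; less 45 min break → 7 h 17 min
Thu: 11:18 AM–7:25 PM = 8 h 7 min; less 45 min break → 7 h 22 min
Fri: 7:32 AM–4:07 PM = 8 h 35 min; less 45 min break → 7 h 50 min
Total worked: 35 h 9 min = 35.15 h.
Threshold 44 h → overtime 0 h 0 min, regular 35 h 9 min.

Regular 35.15 hours, overtime 0.00 hours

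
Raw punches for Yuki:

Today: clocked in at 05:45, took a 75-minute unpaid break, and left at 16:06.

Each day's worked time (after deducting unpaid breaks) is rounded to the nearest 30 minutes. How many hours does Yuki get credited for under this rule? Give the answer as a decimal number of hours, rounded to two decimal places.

Today: 05:45–16:06 = 10 h 21 min − 75 min = 9 h 6 min → rounds to 9 h 0 min

9.00 hours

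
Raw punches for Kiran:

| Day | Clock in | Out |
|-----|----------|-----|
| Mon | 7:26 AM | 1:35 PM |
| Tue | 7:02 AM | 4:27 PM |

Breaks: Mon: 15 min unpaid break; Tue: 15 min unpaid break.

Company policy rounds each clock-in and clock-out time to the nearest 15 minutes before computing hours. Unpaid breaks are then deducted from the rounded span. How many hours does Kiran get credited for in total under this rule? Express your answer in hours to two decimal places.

Mon: in 7:26 AM→7:30 AM, out 1:35 PM→1:30 PM; 6 h 0 min − 15 min = 5 h 45 min
Tue: in 7:02 AM→7:00 AM, out 4:27 PM→4:30 PM; 9 h 30 min − 15 min = 9 h 15 min
Total credited: 15 h 0 min.

15.00 hours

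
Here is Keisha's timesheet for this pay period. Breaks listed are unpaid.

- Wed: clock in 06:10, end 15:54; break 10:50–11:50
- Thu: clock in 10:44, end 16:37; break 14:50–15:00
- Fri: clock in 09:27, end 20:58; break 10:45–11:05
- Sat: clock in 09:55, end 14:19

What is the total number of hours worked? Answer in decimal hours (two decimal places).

Wed: 06:10–15:54 = 9 h 44 min; less 60 min break → 8 h 44 min
Thu: 10:44–16:37 = 5 h 53 min; less 10 min break → 5 h 43 min
Fri: 09:27–20:58 = 11 h 31 min; less 20 min break → 11 h 11 min
Sat: 09:55–14:19 = 4 h 24 min
Total: 8 h 44 min + 5 h 43 min + 11 h 11 min + 4 h 24 min = 30 h 2 min.

30.03 hours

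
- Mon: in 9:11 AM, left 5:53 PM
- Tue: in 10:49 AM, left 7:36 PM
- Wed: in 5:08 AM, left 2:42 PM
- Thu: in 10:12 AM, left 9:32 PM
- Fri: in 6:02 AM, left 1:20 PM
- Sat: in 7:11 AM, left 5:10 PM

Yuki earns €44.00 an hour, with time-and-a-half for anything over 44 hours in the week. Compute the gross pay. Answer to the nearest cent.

€2706.00

Mon: 9:11 AM–5:53 PM = 8 h 42 min
Tue: 10:49 AM–7:36 PM = 8 h 47 min
Wed: 5:08 AM–2:42 PM = 9 h 34 min
Thu: 10:12 AM–9:32 PM = 11 h 20 min
Fri: 6:02 AM–1:20 PM = 7 h 18 min
Sat: 7:11 AM–5:10 PM = 9 h 59 min
Total worked: 55 h 40 min = 3340 min.
Regular 44 h 0 min = 2640 min at €44.00/h; overtime 11 h 40 min = 700 min at €66.00/h.
Pay = (2640 × €44.00 + 700 × €66.00) ÷ 60 = €2706.00.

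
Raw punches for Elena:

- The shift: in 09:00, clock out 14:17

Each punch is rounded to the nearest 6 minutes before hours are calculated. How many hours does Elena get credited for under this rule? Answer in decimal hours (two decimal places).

The shift: in 09:00→09:00, out 14:17→14:18; 5 h 18 min

5.30 hours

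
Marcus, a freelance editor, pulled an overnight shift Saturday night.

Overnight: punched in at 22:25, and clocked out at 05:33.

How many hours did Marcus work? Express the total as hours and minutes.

7 h 8 min

Overnight: 22:25 → midnight = 1 h 35 min; midnight → 05:33 = 5 h 33 min; span 7 h 8 min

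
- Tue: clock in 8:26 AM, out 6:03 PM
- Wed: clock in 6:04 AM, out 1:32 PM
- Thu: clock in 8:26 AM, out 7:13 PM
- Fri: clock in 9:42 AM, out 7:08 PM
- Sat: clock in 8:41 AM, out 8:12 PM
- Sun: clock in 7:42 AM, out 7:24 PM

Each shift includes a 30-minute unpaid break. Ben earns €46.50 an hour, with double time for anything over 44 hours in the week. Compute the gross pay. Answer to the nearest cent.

€3303.05

Tue: 8:26 AM–6:03 PM = 9 h 37 min; less 30 min break → 9 h 7 min
Wed: 6:04 AM–1:32 PM = 7 h 28 min; less 30 min break → 6 h 58 min
Thu: 8:26 AM–7:13 PM = 10 h 47 min; less 30 min break → 10 h 17 min
Fri: 9:42 AM–7:08 PM = 9 h 26 min; less 30 min break → 8 h 56 min
Sat: 8:41 AM–8:12 PM = 11 h 31 min; less 30 min break → 11 h 1 min
Sun: 7:42 AM–7:24 PM = 11 h 42 min; less 30 min break → 11 h 12 min
Total worked: 57 h 31 min = 3451 min.
Regular 44 h 0 min = 2640 min at €46.50/h; overtime 13 h 31 min = 811 min at €93.00/h.
Pay = (2640 × €46.50 + 811 × €93.00) ÷ 60 = €3303.05.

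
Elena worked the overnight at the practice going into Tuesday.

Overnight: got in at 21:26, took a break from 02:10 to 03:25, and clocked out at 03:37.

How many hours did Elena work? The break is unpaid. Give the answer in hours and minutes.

4 h 56 min

Overnight: 21:26 → midnight = 2 h 34 min; midnight → 03:37 = 3 h 37 min; span 6 h 11 min; less 75 min break → 4 h 56 min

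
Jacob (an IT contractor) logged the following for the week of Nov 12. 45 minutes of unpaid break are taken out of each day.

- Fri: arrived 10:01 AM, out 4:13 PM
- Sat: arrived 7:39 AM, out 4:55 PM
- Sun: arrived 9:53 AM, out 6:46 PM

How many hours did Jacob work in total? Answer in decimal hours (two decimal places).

Fri: 10:01 AM–4:13 PM = 6 h 12 min; less 45 min break → 5 h 27 min
Sat: 7:39 AM–4:55 PM = 9 h 16 min; less 45 min break → 8 h 31 min
Sun: 9:53 AM–6:46 PM = 8 h 53 min; less 45 min break → 8 h 8 min
Total: 5 h 27 min + 8 h 31 min + 8 h 8 min = 22 h 6 min.

22.10 hours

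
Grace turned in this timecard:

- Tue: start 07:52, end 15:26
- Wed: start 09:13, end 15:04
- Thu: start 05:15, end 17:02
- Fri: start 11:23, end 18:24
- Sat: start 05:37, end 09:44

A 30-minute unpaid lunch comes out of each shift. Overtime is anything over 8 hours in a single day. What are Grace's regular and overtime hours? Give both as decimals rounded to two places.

Tue: 07:52–15:26 = 7 h 34 min; less 30 min break → 7 h 4 min
Wed: 09:13–15:04 = 5 h 51 min; less 30 min break → 5 h 21 min
Thu: 05:15–17:02 = 11 h 47 min; less 30 min break → 11 h 17 min
Fri: 11:23–18:24 = 7 h 1 min; less 30 min break → 6 h 31 min
Sat: 05:37–09:44 = 4 h 7 min; less 30 min break → 3 h 37 min
Tue reg 7 h 4 min / OT 0 h 0 min; Wed reg 5 h 21 min / OT 0 h 0 min; Thu reg 8 h 0 min / OT 3 h 17 min; Fri reg 6 h 31 min / OT 0 h 0 min; Sat reg 3 h 37 min / OT 0 h 0 min.
Totals: regular 30 h 33 min, overtime 3 h 17 min.

Regular 30.55 hours, overtime 3.28 hours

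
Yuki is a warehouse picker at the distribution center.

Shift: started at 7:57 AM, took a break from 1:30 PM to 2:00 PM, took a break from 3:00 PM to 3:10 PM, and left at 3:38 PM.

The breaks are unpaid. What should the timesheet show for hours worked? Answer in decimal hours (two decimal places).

Shift: 7:57 AM–3:38 PM = 7 h 41 min; less 40 min break → 7 h 1 min

7.02 hours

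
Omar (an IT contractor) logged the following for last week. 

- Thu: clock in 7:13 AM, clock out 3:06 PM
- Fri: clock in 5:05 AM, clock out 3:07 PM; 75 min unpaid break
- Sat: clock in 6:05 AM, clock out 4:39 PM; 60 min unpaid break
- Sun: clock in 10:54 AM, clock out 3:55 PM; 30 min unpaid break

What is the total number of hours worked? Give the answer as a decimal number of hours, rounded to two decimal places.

Thu: 7:13 AM–3:06 PM = 7 h 53 min
Fri: 5:05 AM–3:07 PM = 10 h 2 min; less 75 min break → 8 h 47 min
Sat: 6:05 AM–4:39 PM = 10 h 34 min; less 60 min break → 9 h 34 min
Sun: 10:54 AM–3:55 PM = 5 h 1 min; less 30 min break → 4 h 31 min
Total: 7 h 53 min + 8 h 47 min + 9 h 34 min + 4 h 31 min = 30 h 45 min.

30.75 hours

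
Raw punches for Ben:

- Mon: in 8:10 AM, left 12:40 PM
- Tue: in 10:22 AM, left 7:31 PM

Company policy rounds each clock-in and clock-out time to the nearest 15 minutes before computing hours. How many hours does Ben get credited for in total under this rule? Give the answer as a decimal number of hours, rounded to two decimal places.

Mon: in 8:10 AM→8:15 AM, out 12:40 PM→12:45 PM; 4 h 30 min
Tue: in 10:22 AM→10:15 AM, out 7:31 PM→7:30 PM; 9 h 15 min
Total credited: 13 h 45 min.

13.75 hours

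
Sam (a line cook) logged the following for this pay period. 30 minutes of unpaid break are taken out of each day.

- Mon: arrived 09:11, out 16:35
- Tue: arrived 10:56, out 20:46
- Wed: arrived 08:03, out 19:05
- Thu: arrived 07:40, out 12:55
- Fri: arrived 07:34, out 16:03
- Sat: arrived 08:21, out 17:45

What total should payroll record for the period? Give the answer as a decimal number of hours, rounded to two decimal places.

48.40 hours

Mon: 09:11–16:35 = 7 h 24 min; less 30 min break → 6 h 54 min
Tue: 10:56–20:46 = 9 h 50 min; less 30 min break → 9 h 20 min
Wed: 08:03–19:05 = 11 h 2 min; less 30 min break → 10 h 32 min
Thu: 07:40–12:55 = 5 h 15 min; less 30 min break → 4 h 45 min
Fri: 07:34–16:03 = 8 h 29 min; less 30 min break → 7 h 59 min
Sat: 08:21–17:45 = 9 h 24 min; less 30 min break → 8 h 54 min
Total: 6 h 54 min + 9 h 20 min + 10 h 32 min + 4 h 45 min + 7 h 59 min + 8 h 54 min = 48 h 24 min.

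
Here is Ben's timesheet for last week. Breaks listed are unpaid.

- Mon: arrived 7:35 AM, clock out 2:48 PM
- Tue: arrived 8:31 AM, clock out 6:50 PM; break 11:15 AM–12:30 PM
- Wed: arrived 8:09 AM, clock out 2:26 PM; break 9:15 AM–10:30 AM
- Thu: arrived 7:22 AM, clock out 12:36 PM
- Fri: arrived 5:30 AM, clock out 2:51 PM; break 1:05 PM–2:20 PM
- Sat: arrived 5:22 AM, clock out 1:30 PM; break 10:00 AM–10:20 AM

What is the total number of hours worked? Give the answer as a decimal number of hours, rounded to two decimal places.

Mon: 7:35 AM–2:48 PM = 7 h 13 min
Tue: 8:31 AM–6:50 PM = 10 h 19 min; less 75 min break → 9 h 4 min
Wed: 8:09 AM–2:26 PM = 6 h 17 min; less 75 min break → 5 h 2 min
Thu: 7:22 AM–12:36 PM = 5 h 14 min
Fri: 5:30 AM–2:51 PM = 9 h 21 min; less 75 min break → 8 h 6 min
Sat: 5:22 AM–1:30 PM = 8 h 8 min; less 20 min break → 7 h 48 min
Total: 7 h 13 min + 9 h 4 min + 5 h 2 min + 5 h 14 min + 8 h 6 min + 7 h 48 min = 42 h 27 min.

42.45 hours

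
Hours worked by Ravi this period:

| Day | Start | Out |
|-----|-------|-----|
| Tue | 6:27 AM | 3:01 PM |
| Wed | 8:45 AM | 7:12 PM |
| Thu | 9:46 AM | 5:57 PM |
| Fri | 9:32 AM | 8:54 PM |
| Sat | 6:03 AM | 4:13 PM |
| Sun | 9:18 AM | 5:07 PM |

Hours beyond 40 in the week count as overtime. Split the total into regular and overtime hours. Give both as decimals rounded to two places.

Regular 40.00 hours, overtime 16.55 hours

Tue: 6:27 AM–3:01 PM = 8 h 34 min
Wed: 8:45 AM–7:12 PM = 10 h 27 min
Thu: 9:46 AM–5:57 PM = 8 h 11 min
Fri: 9:32 AM–8:54 PM = 11 h 22 min
Sat: 6:03 AM–4:13 PM = 10 h 10 min
Sun: 9:18 AM–5:07 PM = 7 h 49 min
Total worked: 56 h 33 min = 56.55 h.
Threshold 40 h → overtime 16 h 33 min, regular 40 h 0 min.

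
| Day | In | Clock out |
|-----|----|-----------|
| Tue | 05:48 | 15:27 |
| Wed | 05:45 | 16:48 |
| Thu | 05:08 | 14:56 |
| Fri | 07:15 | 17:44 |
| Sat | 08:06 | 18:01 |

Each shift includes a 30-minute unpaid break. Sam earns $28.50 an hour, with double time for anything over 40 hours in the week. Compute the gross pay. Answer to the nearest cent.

$1618.80

Tue: 05:48–15:27 = 9 h 39 min; less 30 min break → 9 h 9 min
Wed: 05:45–16:48 = 11 h 3 min; less 30 min break → 10 h 33 min
Thu: 05:08–14:56 = 9 h 48 min; less 30 min break → 9 h 18 min
Fri: 07:15–17:44 = 10 h 29 min; less 30 min break → 9 h 59 min
Sat: 08:06–18:01 = 9 h 55 min; less 30 min break → 9 h 25 min
Total worked: 48 h 24 min = 2904 min.
Regular 40 h 0 min = 2400 min at $28.50/h; overtime 8 h 24 min = 504 min at $57.00/h.
Pay = (2400 × $28.50 + 504 × $57.00) ÷ 60 = $1618.80.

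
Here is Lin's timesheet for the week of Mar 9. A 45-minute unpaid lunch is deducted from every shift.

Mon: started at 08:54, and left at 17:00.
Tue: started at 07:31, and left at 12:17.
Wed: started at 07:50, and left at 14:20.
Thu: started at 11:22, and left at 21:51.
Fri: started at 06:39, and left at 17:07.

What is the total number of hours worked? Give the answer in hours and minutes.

36 h 34 min

Mon: 08:54–17:00 = 8 h 6 min; less 45 min break → 7 h 21 min
Tue: 07:31–12:17 = 4 h 46 min; less 45 min break → 4 h 1 min
Wed: 07:50–14:20 = 6 h 30 min; less 45 min break → 5 h 45 min
Thu: 11:22–21:51 = 10 h 29 min; less 45 min break → 9 h 44 min
Fri: 06:39–17:07 = 10 h 28 min; less 45 min break → 9 h 43 min
Total: 7 h 21 min + 4 h 1 min + 5 h 45 min + 9 h 44 min + 9 h 43 min = 36 h 34 min.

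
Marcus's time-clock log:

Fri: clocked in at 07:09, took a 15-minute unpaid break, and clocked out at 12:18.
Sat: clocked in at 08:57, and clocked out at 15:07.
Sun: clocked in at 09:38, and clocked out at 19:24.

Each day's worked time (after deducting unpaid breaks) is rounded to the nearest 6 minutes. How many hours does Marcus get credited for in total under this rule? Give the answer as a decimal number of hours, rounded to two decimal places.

20.90 hours

Fri: 07:09–12:18 = 5 h 9 min − 15 min = 4 h 54 min → rounds to 4 h 54 min
Sat: 08:57–15:07 = 6 h 10 min → rounds to 6 h 12 min
Sun: 09:38–19:24 = 9 h 46 min → rounds to 9 h 48 min
Total credited: 20 h 54 min.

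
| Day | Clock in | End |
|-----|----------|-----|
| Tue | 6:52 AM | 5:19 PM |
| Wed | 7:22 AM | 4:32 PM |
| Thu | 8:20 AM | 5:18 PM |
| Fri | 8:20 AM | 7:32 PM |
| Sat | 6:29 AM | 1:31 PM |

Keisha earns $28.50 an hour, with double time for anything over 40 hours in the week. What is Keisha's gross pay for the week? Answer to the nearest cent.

Tue: 6:52 AM–5:19 PM = 10 h 27 min
Wed: 7:22 AM–4:32 PM = 9 h 10 min
Thu: 8:20 AM–5:18 PM = 8 h 58 min
Fri: 8:20 AM–7:32 PM = 11 h 12 min
Sat: 6:29 AM–1:31 PM = 7 h 2 min
Total worked: 46 h 49 min = 2809 min.
Regular 40 h 0 min = 2400 min at $28.50/h; overtime 6 h 49 min = 409 min at $57.00/h.
Pay = (2400 × $28.50 + 409 × $57.00) ÷ 60 = $1528.55.

$1528.55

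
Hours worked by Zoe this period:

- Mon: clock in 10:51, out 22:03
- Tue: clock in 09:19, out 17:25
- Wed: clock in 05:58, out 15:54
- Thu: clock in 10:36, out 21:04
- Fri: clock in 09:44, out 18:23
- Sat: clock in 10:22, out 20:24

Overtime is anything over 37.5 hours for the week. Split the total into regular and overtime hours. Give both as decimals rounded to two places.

Mon: 10:51–22:03 = 11 h 12 min
Tue: 09:19–17:25 = 8 h 6 min
Wed: 05:58–15:54 = 9 h 56 min
Thu: 10:36–21:04 = 10 h 28 min
Fri: 09:44–18:23 = 8 h 39 min
Sat: 10:22–20:24 = 10 h 2 min
Total worked: 58 h 23 min = 58.38 h.
Threshold 37.5 h → overtime 20 h 53 min, regular 37 h 30 min.

Regular 37.50 hours, overtime 20.88 hours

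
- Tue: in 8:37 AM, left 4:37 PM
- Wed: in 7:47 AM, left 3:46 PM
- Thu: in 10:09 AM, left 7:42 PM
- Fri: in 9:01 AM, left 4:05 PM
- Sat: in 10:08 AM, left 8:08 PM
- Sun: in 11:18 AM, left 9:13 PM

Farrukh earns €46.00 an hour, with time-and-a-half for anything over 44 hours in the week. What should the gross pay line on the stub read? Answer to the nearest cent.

€2611.65

Tue: 8:37 AM–4:37 PM = 8 h 0 min
Wed: 7:47 AM–3:46 PM = 7 h 59 min
Thu: 10:09 AM–7:42 PM = 9 h 33 min
Fri: 9:01 AM–4:05 PM = 7 h 4 min
Sat: 10:08 AM–8:08 PM = 10 h 0 min
Sun: 11:18 AM–9:13 PM = 9 h 55 min
Total worked: 52 h 31 min = 3151 min.
Regular 44 h 0 min = 2640 min at €46.00/h; overtime 8 h 31 min = 511 min at €69.00/h.
Pay = (2640 × €46.00 + 511 × €69.00) ÷ 60 = €2611.65.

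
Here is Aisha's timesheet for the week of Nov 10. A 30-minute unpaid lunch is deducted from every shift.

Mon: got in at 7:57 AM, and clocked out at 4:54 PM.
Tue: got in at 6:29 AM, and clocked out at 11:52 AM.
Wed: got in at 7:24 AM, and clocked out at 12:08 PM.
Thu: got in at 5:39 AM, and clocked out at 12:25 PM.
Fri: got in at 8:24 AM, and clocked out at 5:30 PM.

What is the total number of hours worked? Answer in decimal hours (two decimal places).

32.43 hours

Mon: 7:57 AM–4:54 PM = 8 h 57 min; less 30 min break → 8 h 27 min
Tue: 6:29 AM–11:52 AM = 5 h 23 min; less 30 min break → 4 h 53 min
Wed: 7:24 AM–12:08 PM = 4 h 44 min; less 30 min break → 4 h 14 min
Thu: 5:39 AM–12:25 PM = 6 h 46 min; less 30 min break → 6 h 16 min
Fri: 8:24 AM–5:30 PM = 9 h 6 min; less 30 min break → 8 h 36 min
Total: 8 h 27 min + 4 h 53 min + 4 h 14 min + 6 h 16 min + 8 h 36 min = 32 h 26 min.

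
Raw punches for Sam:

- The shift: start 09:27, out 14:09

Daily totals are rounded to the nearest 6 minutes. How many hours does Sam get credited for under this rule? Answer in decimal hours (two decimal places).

The shift: 09:27–14:09 = 4 h 42 min → rounds to 4 h 42 min

4.70 hours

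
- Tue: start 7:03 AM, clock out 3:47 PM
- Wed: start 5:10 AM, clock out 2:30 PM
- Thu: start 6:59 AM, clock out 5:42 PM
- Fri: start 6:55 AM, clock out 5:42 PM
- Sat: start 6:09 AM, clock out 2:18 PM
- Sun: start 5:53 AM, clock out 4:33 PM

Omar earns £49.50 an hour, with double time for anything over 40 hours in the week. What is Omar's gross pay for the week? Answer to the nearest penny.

Tue: 7:03 AM–3:47 PM = 8 h 44 min
Wed: 5:10 AM–2:30 PM = 9 h 20 min
Thu: 6:59 AM–5:42 PM = 10 h 43 min
Fri: 6:55 AM–5:42 PM = 10 h 47 min
Sat: 6:09 AM–2:18 PM = 8 h 9 min
Sun: 5:53 AM–4:33 PM = 10 h 40 min
Total worked: 58 h 23 min = 3503 min.
Regular 40 h 0 min = 2400 min at £49.50/h; overtime 18 h 23 min = 1103 min at £99.00/h.
Pay = (2400 × £49.50 + 1103 × £99.00) ÷ 60 = £3799.95.

£3799.95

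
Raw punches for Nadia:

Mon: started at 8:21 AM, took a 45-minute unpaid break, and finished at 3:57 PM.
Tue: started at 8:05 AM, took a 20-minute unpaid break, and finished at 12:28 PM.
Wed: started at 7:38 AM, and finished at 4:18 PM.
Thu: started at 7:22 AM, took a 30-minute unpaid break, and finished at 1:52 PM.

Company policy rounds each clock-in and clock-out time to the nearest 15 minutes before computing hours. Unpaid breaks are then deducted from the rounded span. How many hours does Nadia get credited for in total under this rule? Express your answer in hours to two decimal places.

Mon: in 8:21 AM→8:15 AM, out 3:57 PM→4:00 PM; 7 h 45 min − 45 min = 7 h 0 min
Tue: in 8:05 AM→8:00 AM, out 12:28 PM→12:30 PM; 4 h 30 min − 20 min = 4 h 10 min
Wed: in 7:38 AM→7:45 AM, out 4:18 PM→4:15 PM; 8 h 30 min
Thu: in 7:22 AM→7:15 AM, out 1:52 PM→1:45 PM; 6 h 30 min − 30 min = 6 h 0 min
Total credited: 25 h 40 min.

25.67 hours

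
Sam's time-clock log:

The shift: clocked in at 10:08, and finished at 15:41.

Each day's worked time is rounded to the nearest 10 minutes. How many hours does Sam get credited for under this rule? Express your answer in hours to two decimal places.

5.50 hours

The shift: 10:08–15:41 = 5 h 33 min → rounds to 5 h 30 min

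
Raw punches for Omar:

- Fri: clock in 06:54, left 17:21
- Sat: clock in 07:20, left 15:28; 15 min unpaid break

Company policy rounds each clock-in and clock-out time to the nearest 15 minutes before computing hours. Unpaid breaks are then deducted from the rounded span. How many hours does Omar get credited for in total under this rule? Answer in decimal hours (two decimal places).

Fri: in 06:54→07:00, out 17:21→17:15; 10 h 15 min
Sat: in 07:20→07:15, out 15:28→15:30; 8 h 15 min − 15 min = 8 h 0 min
Total credited: 18 h 15 min.

18.25 hours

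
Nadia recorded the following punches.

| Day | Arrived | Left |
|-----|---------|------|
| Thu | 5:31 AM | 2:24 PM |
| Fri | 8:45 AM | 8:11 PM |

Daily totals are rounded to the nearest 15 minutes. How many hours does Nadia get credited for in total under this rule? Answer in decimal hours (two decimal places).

Thu: 5:31 AM–2:24 PM = 8 h 53 min → rounds to 9 h 0 min
Fri: 8:45 AM–8:11 PM = 11 h 26 min → rounds to 11 h 30 min
Total credited: 20 h 30 min.

20.50 hours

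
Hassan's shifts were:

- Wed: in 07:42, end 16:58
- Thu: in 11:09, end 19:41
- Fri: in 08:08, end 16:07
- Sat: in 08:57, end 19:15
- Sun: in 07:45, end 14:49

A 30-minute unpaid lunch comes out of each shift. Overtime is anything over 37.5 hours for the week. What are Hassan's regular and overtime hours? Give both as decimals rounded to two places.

Regular 37.50 hours, overtime 3.15 hours

Wed: 07:42–16:58 = 9 h 16 min; less 30 min break → 8 h 46 min
Thu: 11:09–19:41 = 8 h 32 min; less 30 min break → 8 h 2 min
Fri: 08:08–16:07 = 7 h 59 min; less 30 min break → 7 h 29 min
Sat: 08:57–19:15 = 10 h 18 min; less 30 min break → 9 h 48 min
Sun: 07:45–14:49 = 7 h 4 min; less 30 min break → 6 h 34 min
Total worked: 40 h 39 min = 40.65 h.
Threshold 37.5 h → overtime 3 h 9 min, regular 37 h 30 min.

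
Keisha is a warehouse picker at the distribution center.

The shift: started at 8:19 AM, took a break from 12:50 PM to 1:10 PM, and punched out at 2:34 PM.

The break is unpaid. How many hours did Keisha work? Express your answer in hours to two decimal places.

5.92 hours

The shift: 8:19 AM–2:34 PM = 6 h 15 min; less 20 min break → 5 h 55 min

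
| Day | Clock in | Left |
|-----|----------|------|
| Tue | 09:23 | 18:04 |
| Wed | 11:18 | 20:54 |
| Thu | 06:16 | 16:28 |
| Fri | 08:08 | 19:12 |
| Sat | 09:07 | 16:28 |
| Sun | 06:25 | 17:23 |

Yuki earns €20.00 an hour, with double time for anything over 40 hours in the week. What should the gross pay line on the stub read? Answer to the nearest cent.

Tue: 09:23–18:04 = 8 h 41 min
Wed: 11:18–20:54 = 9 h 36 min
Thu: 06:16–16:28 = 10 h 12 min
Fri: 08:08–19:12 = 11 h 4 min
Sat: 09:07–16:28 = 7 h 21 min
Sun: 06:25–17:23 = 10 h 58 min
Total worked: 57 h 52 min = 3472 min.
Regular 40 h 0 min = 2400 min at €20.00/h; overtime 17 h 52 min = 1072 min at €40.00/h.
Pay = (2400 × €20.00 + 1072 × €40.00) ÷ 60 = €1514.67.

€1514.67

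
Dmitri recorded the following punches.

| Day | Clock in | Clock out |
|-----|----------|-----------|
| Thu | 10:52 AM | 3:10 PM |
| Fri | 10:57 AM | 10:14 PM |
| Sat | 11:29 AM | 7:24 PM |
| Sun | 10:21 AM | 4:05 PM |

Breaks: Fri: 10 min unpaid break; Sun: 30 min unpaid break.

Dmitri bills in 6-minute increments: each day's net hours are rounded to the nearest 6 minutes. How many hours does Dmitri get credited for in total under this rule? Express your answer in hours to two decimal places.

Thu: 10:52 AM–3:10 PM = 4 h 18 min → rounds to 4 h 18 min
Fri: 10:57 AM–10:14 PM = 11 h 17 min − 10 min = 11 h 7 min → rounds to 11 h 6 min
Sat: 11:29 AM–7:24 PM = 7 h 55 min → rounds to 7 h 54 min
Sun: 10:21 AM–4:05 PM = 5 h 44 min − 30 min = 5 h 14 min → rounds to 5 h 12 min
Total credited: 28 h 30 min.

28.50 hours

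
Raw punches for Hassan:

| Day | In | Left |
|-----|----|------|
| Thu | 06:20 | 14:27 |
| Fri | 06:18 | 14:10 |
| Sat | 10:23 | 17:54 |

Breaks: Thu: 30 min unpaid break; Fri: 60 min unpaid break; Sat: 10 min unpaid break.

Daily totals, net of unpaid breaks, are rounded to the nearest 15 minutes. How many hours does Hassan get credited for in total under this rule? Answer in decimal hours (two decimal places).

21.50 hours

Thu: 06:20–14:27 = 8 h 7 min − 30 min = 7 h 37 min → rounds to 7 h 30 min
Fri: 06:18–14:10 = 7 h 52 min − 60 min = 6 h 52 min → rounds to 6 h 45 min
Sat: 10:23–17:54 = 7 h 31 min − 10 min = 7 h 21 min → rounds to 7 h 15 min
Total credited: 21 h 30 min.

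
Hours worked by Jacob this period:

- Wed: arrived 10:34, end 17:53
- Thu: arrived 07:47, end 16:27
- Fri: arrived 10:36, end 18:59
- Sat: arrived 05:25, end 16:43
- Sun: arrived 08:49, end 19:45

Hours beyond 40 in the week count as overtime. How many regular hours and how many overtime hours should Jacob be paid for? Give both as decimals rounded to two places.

Regular 40.00 hours, overtime 6.60 hours

Wed: 10:34–17:53 = 7 h 19 min
Thu: 07:47–16:27 = 8 h 40 min
Fri: 10:36–18:59 = 8 h 23 min
Sat: 05:25–16:43 = 11 h 18 min
Sun: 08:49–19:45 = 10 h 56 min
Total worked: 46 h 36 min = 46.60 h.
Threshold 40 h → overtime 6 h 36 min, regular 40 h 0 min.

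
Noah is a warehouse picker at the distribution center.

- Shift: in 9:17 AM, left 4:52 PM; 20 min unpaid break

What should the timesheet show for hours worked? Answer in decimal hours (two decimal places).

7.25 hours

Shift: 9:17 AM–4:52 PM = 7 h 35 min; less 20 min break → 7 h 15 min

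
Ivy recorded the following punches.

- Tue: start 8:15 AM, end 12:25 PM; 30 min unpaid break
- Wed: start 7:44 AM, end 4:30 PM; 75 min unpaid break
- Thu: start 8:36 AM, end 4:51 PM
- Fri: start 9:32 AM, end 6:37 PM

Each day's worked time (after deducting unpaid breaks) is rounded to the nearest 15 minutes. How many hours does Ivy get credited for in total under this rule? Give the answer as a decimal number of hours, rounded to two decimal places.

28.50 hours

Tue: 8:15 AM–12:25 PM = 4 h 10 min − 30 min = 3 h 40 min → rounds to 3 h 45 min
Wed: 7:44 AM–4:30 PM = 8 h 46 min − 75 min = 7 h 31 min → rounds to 7 h 30 min
Thu: 8:36 AM–4:51 PM = 8 h 15 min → rounds to 8 h 15 min
Fri: 9:32 AM–6:37 PM = 9 h 5 min → rounds to 9 h 0 min
Total credited: 28 h 30 min.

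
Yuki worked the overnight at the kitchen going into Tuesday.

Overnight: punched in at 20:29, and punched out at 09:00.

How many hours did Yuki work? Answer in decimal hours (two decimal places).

12.52 hours

Overnight: 20:29 → midnight = 3 h 31 min; midnight → 09:00 = 9 h 0 min; span 12 h 31 min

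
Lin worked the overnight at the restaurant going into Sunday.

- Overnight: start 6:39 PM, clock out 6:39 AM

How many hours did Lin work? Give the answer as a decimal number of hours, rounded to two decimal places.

12.00 hours

Overnight: 6:39 PM → midnight = 5 h 21 min; midnight → 6:39 AM = 6 h 39 min; span 12 h 0 min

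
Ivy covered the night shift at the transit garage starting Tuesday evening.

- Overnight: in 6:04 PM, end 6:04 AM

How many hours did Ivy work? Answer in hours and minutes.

12 h 0 min

Overnight: 6:04 PM → midnight = 5 h 56 min; midnight → 6:04 AM = 6 h 4 min; span 12 h 0 min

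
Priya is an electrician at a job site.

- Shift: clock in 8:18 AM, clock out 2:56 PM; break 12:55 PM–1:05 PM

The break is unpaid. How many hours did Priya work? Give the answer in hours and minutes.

6 h 28 min

Shift: 8:18 AM–2:56 PM = 6 h 38 min; less 10 min break → 6 h 28 min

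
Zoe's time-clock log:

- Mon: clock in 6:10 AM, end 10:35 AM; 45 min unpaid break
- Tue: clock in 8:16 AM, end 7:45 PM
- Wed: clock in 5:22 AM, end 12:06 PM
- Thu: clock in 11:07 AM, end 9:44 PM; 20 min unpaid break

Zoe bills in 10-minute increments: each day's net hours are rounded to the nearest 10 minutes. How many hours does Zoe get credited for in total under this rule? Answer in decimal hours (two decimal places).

Mon: 6:10 AM–10:35 AM = 4 h 25 min − 45 min = 3 h 40 min → rounds to 3 h 40 min
Tue: 8:16 AM–7:45 PM = 11 h 29 min → rounds to 11 h 30 min
Wed: 5:22 AM–12:06 PM = 6 h 44 min → rounds to 6 h 40 min
Thu: 11:07 AM–9:44 PM = 10 h 37 min − 20 min = 10 h 17 min → rounds to 10 h 20 min
Total credited: 32 h 10 min.

32.17 hours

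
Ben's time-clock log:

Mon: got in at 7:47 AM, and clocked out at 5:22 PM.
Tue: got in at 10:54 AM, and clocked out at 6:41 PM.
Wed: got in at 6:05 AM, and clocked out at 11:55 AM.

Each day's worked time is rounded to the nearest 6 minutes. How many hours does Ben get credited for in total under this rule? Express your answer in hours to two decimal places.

Mon: 7:47 AM–5:22 PM = 9 h 35 min → rounds to 9 h 36 min
Tue: 10:54 AM–6:41 PM = 7 h 47 min → rounds to 7 h 48 min
Wed: 6:05 AM–11:55 AM = 5 h 50 min → rounds to 5 h 48 min
Total credited: 23 h 12 min.

23.20 hours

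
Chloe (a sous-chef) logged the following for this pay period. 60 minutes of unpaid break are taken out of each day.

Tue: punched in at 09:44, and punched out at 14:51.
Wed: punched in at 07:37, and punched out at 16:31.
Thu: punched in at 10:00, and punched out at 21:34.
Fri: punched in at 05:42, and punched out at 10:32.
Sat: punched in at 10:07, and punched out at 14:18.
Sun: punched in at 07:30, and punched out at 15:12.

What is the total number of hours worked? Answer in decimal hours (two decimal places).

36.30 hours

Tue: 09:44–14:51 = 5 h 7 min; less 60 min break → 4 h 7 min
Wed: 07:37–16:31 = 8 h 54 min; less 60 min break → 7 h 54 min
Thu: 10:00–21:34 = 11 h 34 min; less 60 min break → 10 h 34 min
Fri: 05:42–10:32 = 4 h 50 min; less 60 min break → 3 h 50 min
Sat: 10:07–14:18 = 4 h 11 min; less 60 min break → 3 h 11 min
Sun: 07:30–15:12 = 7 h 42 min; less 60 min break → 6 h 42 min
Total: 4 h 7 min + 7 h 54 min + 10 h 34 min + 3 h 50 min + 3 h 11 min + 6 h 42 min = 36 h 18 min.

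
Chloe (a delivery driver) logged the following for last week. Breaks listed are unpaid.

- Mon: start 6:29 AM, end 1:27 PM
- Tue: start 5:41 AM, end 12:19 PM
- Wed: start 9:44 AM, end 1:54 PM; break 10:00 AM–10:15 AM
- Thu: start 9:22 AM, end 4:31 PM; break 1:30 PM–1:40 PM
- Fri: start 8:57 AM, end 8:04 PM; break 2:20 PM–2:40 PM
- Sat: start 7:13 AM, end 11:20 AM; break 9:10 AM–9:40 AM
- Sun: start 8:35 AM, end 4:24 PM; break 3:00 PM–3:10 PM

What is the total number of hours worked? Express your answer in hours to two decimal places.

Mon: 6:29 AM–1:27 PM = 6 h 58 min
Tue: 5:41 AM–12:19 PM = 6 h 38 min
Wed: 9:44 AM–1:54 PM = 4 h 10 min; less 15 min break → 3 h 55 min
Thu: 9:22 AM–4:31 PM = 7 h 9 min; less 10 min break → 6 h 59 min
Fri: 8:57 AM–8:04 PM = 11 h 7 min; less 20 min break → 10 h 47 min
Sat: 7:13 AM–11:20 AM = 4 h 7 min; less 30 min break → 3 h 37 min
Sun: 8:35 AM–4:24 PM = 7 h 49 min; less 10 min break → 7 h 39 min
Total: 6 h 58 min + 6 h 38 min + 3 h 55 min + 6 h 59 min + 10 h 47 min + 3 h 37 min + 7 h 39 min = 46 h 33 min.

46.55 hours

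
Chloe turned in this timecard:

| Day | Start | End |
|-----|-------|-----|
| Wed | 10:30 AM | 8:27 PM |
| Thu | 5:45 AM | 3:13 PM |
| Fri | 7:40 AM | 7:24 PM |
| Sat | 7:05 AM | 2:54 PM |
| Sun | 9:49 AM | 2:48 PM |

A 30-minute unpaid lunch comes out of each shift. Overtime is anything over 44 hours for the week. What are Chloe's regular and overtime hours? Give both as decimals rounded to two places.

Regular 41.45 hours, overtime 0.00 hours

Wed: 10:30 AM–8:27 PM = 9 h 57 min; less 30 min break → 9 h 27 min
Thu: 5:45 AM–3:13 PM = 9 h 28 min; less 30 min break → 8 h 58 min
Fri: 7:40 AM–7:24 PM = 11 h 44 min; less 30 min break → 11 h 14 min
Sat: 7:05 AM–2:54 PM = 7 h 49 min; less 30 min break → 7 h 19 min
Sun: 9:49 AM–2:48 PM = 4 h 59 min; less 30 min break → 4 h 29 min
Total worked: 41 h 27 min = 41.45 h.
Threshold 44 h → overtime 0 h 0 min, regular 41 h 27 min.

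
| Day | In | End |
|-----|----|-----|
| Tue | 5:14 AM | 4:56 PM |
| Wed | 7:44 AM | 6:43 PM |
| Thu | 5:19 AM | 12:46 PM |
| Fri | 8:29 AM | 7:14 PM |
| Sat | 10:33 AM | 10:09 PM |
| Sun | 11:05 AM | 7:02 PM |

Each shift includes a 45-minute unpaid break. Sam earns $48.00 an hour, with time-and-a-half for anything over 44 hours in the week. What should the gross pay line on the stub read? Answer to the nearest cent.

Tue: 5:14 AM–4:56 PM = 11 h 42 min; less 45 min break → 10 h 57 min
Wed: 7:44 AM–6:43 PM = 10 h 59 min; less 45 min break → 10 h 14 min
Thu: 5:19 AM–12:46 PM = 7 h 27 min; less 45 min break → 6 h 42 min
Fri: 8:29 AM–7:14 PM = 10 h 45 min; less 45 min break → 10 h 0 min
Sat: 10:33 AM–10:09 PM = 11 h 36 min; less 45 min break → 10 h 51 min
Sun: 11:05 AM–7:02 PM = 7 h 57 min; less 45 min break → 7 h 12 min
Total worked: 55 h 56 min = 3356 min.
Regular 44 h 0 min = 2640 min at $48.00/h; overtime 11 h 56 min = 716 min at $72.00/h.
Pay = (2640 × $48.00 + 716 × $72.00) ÷ 60 = $2971.20.

$2971.20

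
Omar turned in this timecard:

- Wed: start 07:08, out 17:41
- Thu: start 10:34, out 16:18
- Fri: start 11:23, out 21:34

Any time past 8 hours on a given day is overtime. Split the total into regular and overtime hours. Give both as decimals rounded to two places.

Regular 21.73 hours, overtime 4.73 hours

Wed: 07:08–17:41 = 10 h 33 min
Thu: 10:34–16:18 = 5 h 44 min
Fri: 11:23–21:34 = 10 h 11 min
Wed reg 8 h 0 min / OT 2 h 33 min; Thu reg 5 h 44 min / OT 0 h 0 min; Fri reg 8 h 0 min / OT 2 h 11 min.
Totals: regular 21 h 44 min, overtime 4 h 44 min.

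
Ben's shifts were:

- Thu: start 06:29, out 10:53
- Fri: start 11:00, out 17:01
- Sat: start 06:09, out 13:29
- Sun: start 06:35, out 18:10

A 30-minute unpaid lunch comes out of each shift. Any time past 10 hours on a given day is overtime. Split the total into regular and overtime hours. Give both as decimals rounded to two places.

Thu: 06:29–10:53 = 4 h 24 min; less 30 min break → 3 h 54 min
Fri: 11:00–17:01 = 6 h 1 min; less 30 min break → 5 h 31 min
Sat: 06:09–13:29 = 7 h 20 min; less 30 min break → 6 h 50 min
Sun: 06:35–18:10 = 11 h 35 min; less 30 min break → 11 h 5 min
Thu reg 3 h 54 min / OT 0 h 0 min; Fri reg 5 h 31 min / OT 0 h 0 min; Sat reg 6 h 50 min / OT 0 h 0 min; Sun reg 10 h 0 min / OT 1 h 5 min.
Totals: regular 26 h 15 min, overtime 1 h 5 min.

Regular 26.25 hours, overtime 1.08 hours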